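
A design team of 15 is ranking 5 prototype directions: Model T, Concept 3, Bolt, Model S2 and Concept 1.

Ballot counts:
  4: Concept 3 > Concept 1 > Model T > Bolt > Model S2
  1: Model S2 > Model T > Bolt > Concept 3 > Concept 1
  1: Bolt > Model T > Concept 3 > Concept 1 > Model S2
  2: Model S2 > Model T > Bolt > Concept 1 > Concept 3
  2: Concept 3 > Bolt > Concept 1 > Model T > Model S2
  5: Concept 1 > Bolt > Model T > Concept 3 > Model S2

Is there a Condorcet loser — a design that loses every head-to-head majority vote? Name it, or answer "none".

Pairwise majorities:
Model T vs Concept 3: Model T, 9–6.
Model T vs Bolt: 4+1+2 = 7 for Model T, 8 for Bolt — Bolt by 8–7.
Model T vs Model S2: 4+1+2+5 = 12 for Model T, 3 for Model S2 — Model T by 12–3.
Model T vs Concept 1: 4 to 11, Concept 1.
Concept 3 vs Bolt: 4+2 = 6 for Concept 3, 9 for Bolt — Bolt by 9–6.
Concept 3–Model S2: Concept 3 12–3.
Concept 3–Concept 1: Concept 3 8–7.
Bolt–Model S2: Bolt 12–3.
Bolt vs Concept 1: 6 to 9, Concept 1.
Model S2 vs Concept 1: Model S2 preferred on 1+2 = 3 ballots; Concept 1 wins 12–3.
Only Model S2 has no wins; Model S2 is the Condorcet loser.

Model S2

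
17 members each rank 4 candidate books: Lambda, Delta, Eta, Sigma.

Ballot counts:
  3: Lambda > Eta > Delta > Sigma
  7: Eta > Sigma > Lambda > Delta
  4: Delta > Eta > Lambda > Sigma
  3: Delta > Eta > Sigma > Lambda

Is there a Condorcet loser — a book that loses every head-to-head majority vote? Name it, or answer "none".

none

Head-to-head results (17 members):
Lambda vs Delta: 3+7 = 10 for Lambda, 7 for Delta — Lambda by 10–7.
Lambda vs Eta: 3 to 14, Eta.
Lambda vs Sigma: Sigma wins 10–7.
Delta vs Eta: 4+3 = 7 for Delta, 10 for Eta — Eta by 10–7.
Delta–Sigma: Delta 10–7.
Eta vs Sigma: Eta is ranked higher on 3+7+4+3 = 17 ballots, Sigma on 0. Eta wins 17–0.
No book is winless: Lambda beats Delta; Delta beats Sigma; Eta beats Lambda; Sigma beats Lambda. There is no Condorcet loser.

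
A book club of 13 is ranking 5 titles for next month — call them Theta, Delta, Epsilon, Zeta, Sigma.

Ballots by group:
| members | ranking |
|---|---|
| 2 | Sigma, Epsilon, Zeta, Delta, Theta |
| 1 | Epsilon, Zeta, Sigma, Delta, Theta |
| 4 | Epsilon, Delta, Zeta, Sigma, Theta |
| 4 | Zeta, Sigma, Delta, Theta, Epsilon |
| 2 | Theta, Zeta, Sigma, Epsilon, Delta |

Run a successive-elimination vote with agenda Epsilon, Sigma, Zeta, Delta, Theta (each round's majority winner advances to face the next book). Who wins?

Zeta

Round 1: Epsilon vs Sigma — 5–8, Sigma advances.
Round 2: Sigma vs Zeta — 2–11, Zeta advances.
Round 3: Zeta vs Delta — 9–4, Zeta advances.
Round 4: Zeta vs Theta — 11–2, Zeta advances.
The agenda winner is Zeta.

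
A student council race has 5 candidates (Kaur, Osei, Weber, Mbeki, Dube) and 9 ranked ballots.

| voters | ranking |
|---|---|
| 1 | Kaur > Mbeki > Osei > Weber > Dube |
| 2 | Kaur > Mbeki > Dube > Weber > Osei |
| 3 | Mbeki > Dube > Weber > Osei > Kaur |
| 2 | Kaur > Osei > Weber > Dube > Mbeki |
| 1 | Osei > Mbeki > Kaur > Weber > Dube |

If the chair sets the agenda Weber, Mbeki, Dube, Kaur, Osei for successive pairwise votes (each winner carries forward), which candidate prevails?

Round 1: Weber vs Mbeki — 2–7, Mbeki advances.
Round 2: Mbeki vs Dube — 7–2, Mbeki advances.
Round 3: Mbeki vs Kaur — 4–5, Kaur advances.
Round 4: Kaur vs Osei — 5–4, Kaur advances.
The agenda winner is Kaur.

Kaur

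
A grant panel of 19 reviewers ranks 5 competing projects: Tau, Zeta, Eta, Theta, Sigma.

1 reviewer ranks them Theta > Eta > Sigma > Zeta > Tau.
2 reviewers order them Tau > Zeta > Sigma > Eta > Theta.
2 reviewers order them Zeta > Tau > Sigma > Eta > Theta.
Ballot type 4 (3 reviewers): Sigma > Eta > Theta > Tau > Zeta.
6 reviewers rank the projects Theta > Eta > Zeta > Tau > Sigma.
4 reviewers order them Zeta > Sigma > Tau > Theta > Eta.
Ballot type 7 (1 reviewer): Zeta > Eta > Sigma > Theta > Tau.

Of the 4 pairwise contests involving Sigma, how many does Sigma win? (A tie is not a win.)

Sigma against each rival (19 reviewers):
Sigma vs Tau: Sigma is ranked higher on 1+3+4+1 = 9 ballots, Tau on 10. Tau wins 10–9.
Sigma vs Zeta: 1+3 = 4 for Sigma, 15 for Zeta — Zeta by 15–4.
Sigma vs Eta: Sigma wins 11–8.
Sigma vs Theta: Sigma, 12–7.
Sigma beats Eta, Theta; loses to Tau, Zeta — 2 pairwise wins.

2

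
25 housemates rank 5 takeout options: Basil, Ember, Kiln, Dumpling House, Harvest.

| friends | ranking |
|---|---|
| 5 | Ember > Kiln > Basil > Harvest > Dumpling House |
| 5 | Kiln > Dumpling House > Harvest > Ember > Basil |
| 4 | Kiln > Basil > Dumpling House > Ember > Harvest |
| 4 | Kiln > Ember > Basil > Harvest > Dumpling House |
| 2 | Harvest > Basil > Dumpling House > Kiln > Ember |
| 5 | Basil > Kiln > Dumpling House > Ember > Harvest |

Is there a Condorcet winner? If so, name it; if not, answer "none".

Check each pair by majority over 25 ballots:
Basil vs Ember: Ember, 14–11.
Basil–Kiln: Kiln 18–7.
Basil–Dumpling House: Basil 20–5.
Basil–Harvest: Basil 18–7.
Ember–Kiln: Kiln 20–5.
Ember–Dumpling House: Dumpling House 16–9.
Ember vs Harvest: Ember wins 18–7.
Kiln vs Dumpling House: Kiln, 23–2.
Kiln vs Harvest: Kiln wins 23–2.
Dumpling House vs Harvest: Dumpling House, 14–11.
Kiln defeats every rival head-to-head and is the Condorcet winner.

Kiln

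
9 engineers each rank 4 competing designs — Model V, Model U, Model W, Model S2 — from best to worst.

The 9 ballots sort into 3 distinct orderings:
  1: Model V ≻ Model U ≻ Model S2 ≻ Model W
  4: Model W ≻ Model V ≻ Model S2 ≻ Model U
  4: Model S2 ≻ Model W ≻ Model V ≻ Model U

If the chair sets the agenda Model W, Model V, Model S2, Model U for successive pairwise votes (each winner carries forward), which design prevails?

Model S2

Round 1: Model W vs Model V — 8–1, Model W advances.
Round 2: Model W vs Model S2 — 4–5, Model S2 advances.
Round 3: Model S2 vs Model U — 8–1, Model S2 advances.
The agenda winner is Model S2.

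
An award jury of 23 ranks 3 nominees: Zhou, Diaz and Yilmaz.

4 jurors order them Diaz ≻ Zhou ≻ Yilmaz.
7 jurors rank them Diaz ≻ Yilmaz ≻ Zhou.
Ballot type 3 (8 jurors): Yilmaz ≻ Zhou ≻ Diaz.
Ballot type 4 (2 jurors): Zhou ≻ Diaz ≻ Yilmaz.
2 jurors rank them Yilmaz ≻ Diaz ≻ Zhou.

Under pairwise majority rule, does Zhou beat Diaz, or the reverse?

Diaz

Ballots ranking Zhou above Diaz: 8 + 2 = 10.
Ballots ranking Diaz above Zhou: 23 − 10 = 13.
Diaz wins the head-to-head 13–10.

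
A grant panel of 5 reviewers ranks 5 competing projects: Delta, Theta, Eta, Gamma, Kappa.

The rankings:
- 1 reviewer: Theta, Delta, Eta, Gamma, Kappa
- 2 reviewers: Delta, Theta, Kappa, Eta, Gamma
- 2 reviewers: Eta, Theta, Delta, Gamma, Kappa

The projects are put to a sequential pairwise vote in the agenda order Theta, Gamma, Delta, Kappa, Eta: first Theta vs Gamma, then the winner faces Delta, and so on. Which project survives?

Round 1: Theta vs Gamma — 5–0, Theta advances.
Round 2: Theta vs Delta — 3–2, Theta advances.
Round 3: Theta vs Kappa — 5–0, Theta advances.
Round 4: Theta vs Eta — 3–2, Theta advances.
Theta survives the agenda.

Theta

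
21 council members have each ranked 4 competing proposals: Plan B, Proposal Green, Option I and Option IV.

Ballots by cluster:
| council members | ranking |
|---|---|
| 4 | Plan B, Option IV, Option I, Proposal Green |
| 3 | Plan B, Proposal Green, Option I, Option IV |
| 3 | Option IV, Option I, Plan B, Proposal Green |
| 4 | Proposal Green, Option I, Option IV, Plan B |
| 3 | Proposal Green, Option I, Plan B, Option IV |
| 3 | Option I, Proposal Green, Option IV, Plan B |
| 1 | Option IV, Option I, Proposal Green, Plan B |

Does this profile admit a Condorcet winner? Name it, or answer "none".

Option I

Head-to-head results (21 council members):
Plan B vs Proposal Green: Proposal Green, 11–10.
Plan B vs Option I: Option I wins 14–7.
Plan B vs Option IV: Option IV wins 11–10.
Proposal Green vs Option I: Proposal Green preferred on 3+4+3 = 10 ballots; Option I wins 11–10.
Proposal Green vs Option IV: Proposal Green, 13–8.
Option I vs Option IV: Option I preferred on 3+4+3+3 = 13 ballots; Option I wins 13–8.
Option I wins every pairwise contest, so Option I is the Condorcet winner.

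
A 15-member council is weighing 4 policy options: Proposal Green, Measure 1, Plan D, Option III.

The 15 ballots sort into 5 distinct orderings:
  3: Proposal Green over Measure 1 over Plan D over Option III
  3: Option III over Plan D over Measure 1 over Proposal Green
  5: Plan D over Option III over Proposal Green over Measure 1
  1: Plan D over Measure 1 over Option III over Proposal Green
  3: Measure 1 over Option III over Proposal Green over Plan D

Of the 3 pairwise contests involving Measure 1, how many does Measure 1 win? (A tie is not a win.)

Measure 1 against each rival (15 council members):
Measure 1 vs Proposal Green: Measure 1 preferred on 3+1+3 = 7 ballots; Proposal Green wins 8–7.
Measure 1 vs Plan D: Plan D wins 9–6.
Measure 1–Option III: Option III 8–7.
Measure 1 beats no one; loses to Proposal Green, Plan D, Option III — 0 pairwise wins.

0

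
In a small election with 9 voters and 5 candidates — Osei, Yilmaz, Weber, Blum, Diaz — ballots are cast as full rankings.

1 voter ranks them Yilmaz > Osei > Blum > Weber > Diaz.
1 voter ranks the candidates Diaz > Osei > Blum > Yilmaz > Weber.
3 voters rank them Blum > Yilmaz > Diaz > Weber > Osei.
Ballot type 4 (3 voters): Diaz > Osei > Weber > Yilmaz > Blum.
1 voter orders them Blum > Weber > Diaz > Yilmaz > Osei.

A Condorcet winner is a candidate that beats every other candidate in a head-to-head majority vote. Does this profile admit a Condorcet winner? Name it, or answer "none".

Pairwise majorities:
Osei vs Yilmaz: Yilmaz wins 5–4.
Osei vs Weber: Osei, 5–4.
Osei vs Blum: Osei, 5–4.
Osei vs Diaz: Diaz wins 8–1.
Yilmaz–Weber: Yilmaz 5–4.
Yilmaz vs Blum: Blum, 5–4.
Yilmaz vs Diaz: Diaz, 5–4.
Weber vs Blum: Blum wins 6–3.
Weber vs Diaz: Diaz, 7–2.
Blum vs Diaz: Blum, 5–4.
Every candidate loses at least once (Osei loses to Yilmaz; Yilmaz loses to Blum; Weber loses to Osei; Blum loses to Osei; Diaz loses to Blum). The majority relation contains the cycle Osei > Blum > Yilmaz > Osei, so there is no Condorcet winner.

none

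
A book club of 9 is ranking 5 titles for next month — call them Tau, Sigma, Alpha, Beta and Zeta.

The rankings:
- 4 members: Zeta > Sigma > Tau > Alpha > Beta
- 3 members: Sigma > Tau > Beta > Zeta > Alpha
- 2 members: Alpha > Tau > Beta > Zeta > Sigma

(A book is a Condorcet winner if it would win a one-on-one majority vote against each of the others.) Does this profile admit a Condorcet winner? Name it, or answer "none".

Pairwise majorities:
Tau–Sigma: Sigma 7–2.
Tau–Alpha: Tau 7–2.
Tau vs Beta: Tau, 9–0.
Tau–Zeta: Tau 5–4.
Sigma vs Alpha: Sigma, 7–2.
Sigma vs Beta: Sigma, 7–2.
Sigma vs Zeta: Zeta, 6–3.
Alpha vs Beta: Alpha, 6–3.
Alpha–Zeta: Zeta 7–2.
Beta–Zeta: Beta 5–4.
Each book drops at least one matchup (Tau loses to Sigma; Sigma loses to Zeta; Alpha loses to Tau; Beta loses to Tau; Zeta loses to Tau); the cycle Tau beats Zeta beats Sigma beats Tau rules out a Condorcet winner.

none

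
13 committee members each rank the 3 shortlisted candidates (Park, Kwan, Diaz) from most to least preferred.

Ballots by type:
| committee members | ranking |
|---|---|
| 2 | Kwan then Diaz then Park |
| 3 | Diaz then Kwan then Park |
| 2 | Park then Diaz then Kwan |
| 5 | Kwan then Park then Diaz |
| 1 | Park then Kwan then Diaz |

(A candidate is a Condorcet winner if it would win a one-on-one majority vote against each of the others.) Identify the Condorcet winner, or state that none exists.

Kwan

Pairwise majorities:
Park vs Kwan: Park preferred on 2+1 = 3 ballots; Kwan wins 10–3.
Park vs Diaz: 2+5+1 = 8 for Park, 5 for Diaz — Park by 8–5.
Kwan vs Diaz: Kwan preferred on 2+5+1 = 8 ballots; Kwan wins 8–5.
Kwan wins every pairwise contest, so Kwan is the Condorcet winner.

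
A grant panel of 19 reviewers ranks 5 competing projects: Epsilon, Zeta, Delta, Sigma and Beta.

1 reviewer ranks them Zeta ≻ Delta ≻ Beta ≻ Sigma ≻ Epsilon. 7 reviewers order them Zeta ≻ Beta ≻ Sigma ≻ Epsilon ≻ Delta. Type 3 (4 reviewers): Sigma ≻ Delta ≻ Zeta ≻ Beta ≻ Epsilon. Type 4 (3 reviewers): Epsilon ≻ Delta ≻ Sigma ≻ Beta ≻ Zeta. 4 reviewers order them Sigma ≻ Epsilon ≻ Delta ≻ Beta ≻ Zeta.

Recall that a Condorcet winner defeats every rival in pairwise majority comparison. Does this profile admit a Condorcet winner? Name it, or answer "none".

Pairwise majorities:
Epsilon vs Zeta: 3+4 = 7 for Epsilon, 12 for Zeta — Zeta by 12–7.
Epsilon vs Delta: Epsilon is ranked higher on 7+3+4 = 14 ballots, Delta on 5. Epsilon wins 14–5.
Epsilon vs Sigma: 3 for Epsilon, 16 for Sigma — Sigma by 16–3.
Epsilon vs Beta: 3+4 = 7 for Epsilon, 12 for Beta — Beta by 12–7.
Zeta vs Delta: 8 to 11, Delta.
Zeta vs Sigma: 1+7 = 8 for Zeta, 11 for Sigma — Sigma by 11–8.
Zeta vs Beta: Zeta preferred on 1+7+4 = 12 ballots; Zeta wins 12–7.
Delta vs Sigma: 4 to 15, Sigma.
Delta vs Beta: Delta preferred on 1+4+3+4 = 12 ballots; Delta wins 12–7.
Sigma vs Beta: 4+3+4 = 11 for Sigma, 8 for Beta — Sigma by 11–8.
Sigma wins every pairwise contest, so Sigma is the Condorcet winner.

Sigma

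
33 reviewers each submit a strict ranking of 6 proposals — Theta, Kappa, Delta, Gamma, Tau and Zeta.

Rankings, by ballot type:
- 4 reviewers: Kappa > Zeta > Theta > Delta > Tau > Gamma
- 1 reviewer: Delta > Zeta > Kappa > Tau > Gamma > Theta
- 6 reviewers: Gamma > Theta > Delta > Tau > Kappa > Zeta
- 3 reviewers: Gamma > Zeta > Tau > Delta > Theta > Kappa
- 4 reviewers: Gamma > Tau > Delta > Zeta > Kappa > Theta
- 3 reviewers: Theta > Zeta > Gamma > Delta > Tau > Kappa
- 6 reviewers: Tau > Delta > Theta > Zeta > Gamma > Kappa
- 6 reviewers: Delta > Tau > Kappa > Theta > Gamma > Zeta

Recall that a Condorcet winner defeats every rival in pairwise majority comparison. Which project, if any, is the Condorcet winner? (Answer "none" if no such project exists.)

Pairwise majorities:
Theta vs Kappa: Theta, 18–15.
Theta vs Delta: Delta, 20–13.
Theta vs Gamma: Theta wins 19–14.
Theta vs Tau: Tau wins 20–13.
Theta vs Zeta: Theta wins 21–12.
Kappa vs Delta: Delta wins 29–4.
Kappa–Gamma: Gamma 22–11.
Kappa vs Tau: Tau wins 28–5.
Kappa vs Zeta: Zeta, 17–16.
Delta–Gamma: Delta 17–16.
Delta–Tau: Delta 20–13.
Delta vs Zeta: Delta wins 23–10.
Gamma–Tau: Tau 17–16.
Gamma vs Zeta: Gamma, 19–14.
Tau vs Zeta: Tau wins 22–11.
Only Delta has no losses; Delta is the Condorcet winner.

Delta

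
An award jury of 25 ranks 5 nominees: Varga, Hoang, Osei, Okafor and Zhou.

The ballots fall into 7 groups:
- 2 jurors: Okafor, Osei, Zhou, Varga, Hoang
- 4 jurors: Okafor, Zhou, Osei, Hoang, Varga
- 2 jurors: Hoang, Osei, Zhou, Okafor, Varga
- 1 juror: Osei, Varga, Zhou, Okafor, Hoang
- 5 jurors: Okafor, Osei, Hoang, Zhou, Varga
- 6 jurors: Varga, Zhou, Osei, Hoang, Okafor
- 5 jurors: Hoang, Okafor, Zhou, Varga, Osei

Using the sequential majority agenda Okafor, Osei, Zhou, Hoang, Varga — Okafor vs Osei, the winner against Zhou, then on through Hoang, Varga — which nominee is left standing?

Round 1: Okafor vs Osei — 16–9, Okafor advances.
Round 2: Okafor vs Zhou — 16–9, Okafor advances.
Round 3: Okafor vs Hoang — 12–13, Hoang advances.
Round 4: Hoang vs Varga — 16–9, Hoang advances.
The agenda winner is Hoang.

Hoang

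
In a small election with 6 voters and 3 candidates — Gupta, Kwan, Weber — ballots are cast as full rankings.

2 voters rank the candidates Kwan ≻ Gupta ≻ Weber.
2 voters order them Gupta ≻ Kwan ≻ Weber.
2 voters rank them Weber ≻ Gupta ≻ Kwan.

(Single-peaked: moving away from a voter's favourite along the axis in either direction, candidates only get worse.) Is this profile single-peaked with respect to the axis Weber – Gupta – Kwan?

Axis positions: Weber=1, Gupta=2, Kwan=3.
Type 1 (peak Kwan at position 3): ranking walks positions 3-2-1, expanding outward from the peak — single-peaked.
Type 2 (peak Gupta at position 2): ranking walks positions 2-3-1, expanding outward from the peak — single-peaked.
Type 3 (peak Weber at position 1): ranking walks positions 1-2-3, expanding outward from the peak — single-peaked.
Every ranking is single-peaked on this axis.

yes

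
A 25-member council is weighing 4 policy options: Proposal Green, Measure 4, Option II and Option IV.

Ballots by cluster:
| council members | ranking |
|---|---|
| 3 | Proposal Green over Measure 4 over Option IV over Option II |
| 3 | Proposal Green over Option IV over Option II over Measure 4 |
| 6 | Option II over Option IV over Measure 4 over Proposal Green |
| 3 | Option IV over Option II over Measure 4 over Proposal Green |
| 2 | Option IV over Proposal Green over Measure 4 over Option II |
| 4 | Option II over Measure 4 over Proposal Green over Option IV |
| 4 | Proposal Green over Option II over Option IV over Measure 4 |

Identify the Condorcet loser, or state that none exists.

Pairwise majorities:
Proposal Green vs Measure 4: 12 to 13, Measure 4.
Proposal Green vs Option II: Proposal Green preferred on 3+3+2+4 = 12 ballots; Option II wins 13–12.
Proposal Green–Option IV: Proposal Green 14–11.
Measure 4 vs Option II: 5 to 20, Option II.
Measure 4–Option IV: Option IV 18–7.
Option II vs Option IV: Option II wins 14–11.
Every option wins at least one matchup (Proposal Green beats Option IV; Measure 4 beats Proposal Green; Option II beats Proposal Green; Option IV beats Measure 4), so there is no Condorcet loser.

none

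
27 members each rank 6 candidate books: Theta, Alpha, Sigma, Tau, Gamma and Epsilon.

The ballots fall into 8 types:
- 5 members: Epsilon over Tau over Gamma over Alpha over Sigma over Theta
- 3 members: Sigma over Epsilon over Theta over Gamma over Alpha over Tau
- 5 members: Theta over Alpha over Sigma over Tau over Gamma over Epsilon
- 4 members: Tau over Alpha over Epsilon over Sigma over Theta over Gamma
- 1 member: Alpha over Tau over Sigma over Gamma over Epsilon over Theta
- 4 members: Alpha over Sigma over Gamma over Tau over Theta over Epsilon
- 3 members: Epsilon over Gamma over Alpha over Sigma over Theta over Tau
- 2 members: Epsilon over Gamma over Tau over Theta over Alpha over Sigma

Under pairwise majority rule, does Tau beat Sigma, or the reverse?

Sigma

Ballots ranking Tau above Sigma: 5 + 4 + 1 + 2 = 12.
Ballots ranking Sigma above Tau: 27 − 12 = 15.
Sigma wins the head-to-head 15–12.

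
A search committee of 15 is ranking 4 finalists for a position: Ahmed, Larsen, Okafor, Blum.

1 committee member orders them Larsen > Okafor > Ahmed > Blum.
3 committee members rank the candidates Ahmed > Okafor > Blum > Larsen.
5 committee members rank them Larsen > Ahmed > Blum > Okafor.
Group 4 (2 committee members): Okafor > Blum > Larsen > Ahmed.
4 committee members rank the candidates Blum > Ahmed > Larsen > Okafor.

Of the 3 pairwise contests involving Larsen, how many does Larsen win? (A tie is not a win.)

2

Larsen against each rival (15 committee members):
Larsen–Ahmed: Larsen 8–7.
Larsen vs Okafor: Larsen, 10–5.
Larsen vs Blum: Blum wins 9–6.
Larsen beats Ahmed, Okafor; loses to Blum — 2 pairwise wins.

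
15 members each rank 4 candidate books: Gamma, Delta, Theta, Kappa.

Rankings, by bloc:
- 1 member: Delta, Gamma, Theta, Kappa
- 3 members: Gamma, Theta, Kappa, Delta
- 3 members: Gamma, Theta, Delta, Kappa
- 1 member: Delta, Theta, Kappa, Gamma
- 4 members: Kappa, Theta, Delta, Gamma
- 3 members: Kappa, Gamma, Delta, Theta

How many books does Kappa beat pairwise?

2

Kappa against each rival (15 members):
Kappa vs Gamma: Kappa, 8–7.
Kappa vs Delta: Kappa wins 10–5.
Kappa vs Theta: Theta wins 8–7.
Kappa beats Gamma, Delta; loses to Theta — 2 pairwise wins.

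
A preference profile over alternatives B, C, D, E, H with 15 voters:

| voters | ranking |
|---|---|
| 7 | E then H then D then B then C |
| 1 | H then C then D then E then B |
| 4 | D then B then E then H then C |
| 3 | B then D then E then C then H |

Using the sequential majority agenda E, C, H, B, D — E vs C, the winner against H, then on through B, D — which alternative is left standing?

Round 1: E vs C — 14–1, E advances.
Round 2: E vs H — 14–1, E advances.
Round 3: E vs B — 8–7, E advances.
Round 4: E vs D — 7–8, D advances.
The agenda winner is D.

D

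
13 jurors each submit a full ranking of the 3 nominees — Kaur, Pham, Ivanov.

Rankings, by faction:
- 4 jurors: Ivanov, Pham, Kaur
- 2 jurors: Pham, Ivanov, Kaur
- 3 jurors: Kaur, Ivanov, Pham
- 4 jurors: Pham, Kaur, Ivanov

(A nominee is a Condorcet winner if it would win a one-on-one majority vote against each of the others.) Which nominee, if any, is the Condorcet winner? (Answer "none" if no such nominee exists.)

none

Check each pair by majority over 13 ballots:
Kaur vs Pham: Pham wins 10–3.
Kaur vs Ivanov: Kaur, 7–6.
Pham vs Ivanov: Ivanov wins 7–6.
Every nominee loses at least once (Kaur loses to Pham; Pham loses to Ivanov; Ivanov loses to Kaur). The majority relation contains the cycle Kaur > Ivanov > Pham > Kaur, so there is no Condorcet winner.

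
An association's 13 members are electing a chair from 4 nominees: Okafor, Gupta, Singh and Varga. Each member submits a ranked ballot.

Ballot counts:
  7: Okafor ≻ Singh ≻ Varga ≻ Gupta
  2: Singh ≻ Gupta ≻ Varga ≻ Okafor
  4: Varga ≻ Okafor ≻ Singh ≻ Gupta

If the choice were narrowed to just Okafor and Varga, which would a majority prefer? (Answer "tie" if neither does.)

Okafor

Ballots ranking Okafor above Varga: 7.
Ballots ranking Varga above Okafor: 13 − 7 = 6.
Okafor wins the head-to-head 7–6.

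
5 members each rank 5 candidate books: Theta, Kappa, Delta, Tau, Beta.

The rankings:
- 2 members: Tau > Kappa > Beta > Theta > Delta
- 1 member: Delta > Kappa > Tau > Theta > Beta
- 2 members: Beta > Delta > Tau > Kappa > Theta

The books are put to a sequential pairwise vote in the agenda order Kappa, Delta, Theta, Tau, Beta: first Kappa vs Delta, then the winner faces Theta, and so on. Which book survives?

Beta

Round 1: Kappa vs Delta — 2–3, Delta advances.
Round 2: Delta vs Theta — 3–2, Delta advances.
Round 3: Delta vs Tau — 3–2, Delta advances.
Round 4: Delta vs Beta — 1–4, Beta advances.
Beta survives the agenda.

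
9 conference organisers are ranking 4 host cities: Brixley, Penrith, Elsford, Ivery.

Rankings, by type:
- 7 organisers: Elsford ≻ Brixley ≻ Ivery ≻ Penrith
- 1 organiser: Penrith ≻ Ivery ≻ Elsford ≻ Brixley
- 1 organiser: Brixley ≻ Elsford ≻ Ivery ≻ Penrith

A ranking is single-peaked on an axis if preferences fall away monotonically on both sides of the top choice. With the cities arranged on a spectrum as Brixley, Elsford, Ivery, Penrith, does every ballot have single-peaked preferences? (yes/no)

yes

Axis positions: Brixley=1, Elsford=2, Ivery=3, Penrith=4.
Type 1 (peak Elsford at position 2): ranking walks positions 2-1-3-4, expanding outward from the peak — single-peaked.
Type 2 (peak Penrith at position 4): ranking walks positions 4-3-2-1, expanding outward from the peak — single-peaked.
Type 3 (peak Brixley at position 1): ranking walks positions 1-2-3-4, expanding outward from the peak — single-peaked.
Every ranking is single-peaked on this axis.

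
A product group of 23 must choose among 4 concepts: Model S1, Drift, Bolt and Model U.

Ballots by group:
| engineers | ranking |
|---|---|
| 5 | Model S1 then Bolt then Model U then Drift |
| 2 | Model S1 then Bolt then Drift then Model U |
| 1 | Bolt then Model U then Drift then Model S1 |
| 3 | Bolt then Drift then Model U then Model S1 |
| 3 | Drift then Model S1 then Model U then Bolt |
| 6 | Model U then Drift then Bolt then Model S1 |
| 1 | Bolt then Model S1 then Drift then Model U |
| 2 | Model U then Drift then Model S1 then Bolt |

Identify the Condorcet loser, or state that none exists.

none

Head-to-head results (23 engineers):
Model S1–Drift: Drift 15–8.
Model S1 vs Bolt: 12 to 11, Model S1.
Model S1 vs Model U: Model S1 preferred on 5+2+3+1 = 11 ballots; Model U wins 12–11.
Drift vs Bolt: Bolt wins 12–11.
Drift–Model U: Model U 14–9.
Bolt vs Model U: Bolt, 12–11.
No design is winless: Model S1 beats Bolt; Drift beats Model S1; Bolt beats Drift; Model U beats Model S1. There is no Condorcet loser.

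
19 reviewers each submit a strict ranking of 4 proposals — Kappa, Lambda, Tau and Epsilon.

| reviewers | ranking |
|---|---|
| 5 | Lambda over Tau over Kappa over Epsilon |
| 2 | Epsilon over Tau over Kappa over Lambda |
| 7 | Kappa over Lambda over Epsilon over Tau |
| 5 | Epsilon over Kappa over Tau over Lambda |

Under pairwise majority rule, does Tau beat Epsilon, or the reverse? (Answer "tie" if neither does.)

Epsilon

Ballots ranking Tau above Epsilon: 5.
Ballots ranking Epsilon above Tau: 19 − 5 = 14.
Epsilon wins the head-to-head 14–5.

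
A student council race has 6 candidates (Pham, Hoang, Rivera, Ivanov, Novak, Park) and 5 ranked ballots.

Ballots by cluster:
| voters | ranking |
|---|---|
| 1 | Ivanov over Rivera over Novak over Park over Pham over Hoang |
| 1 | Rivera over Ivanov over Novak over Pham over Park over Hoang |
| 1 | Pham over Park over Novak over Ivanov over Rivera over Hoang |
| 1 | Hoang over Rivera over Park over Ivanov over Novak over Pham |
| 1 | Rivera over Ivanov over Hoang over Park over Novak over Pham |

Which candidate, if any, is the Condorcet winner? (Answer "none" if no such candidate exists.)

Rivera

Check each pair by majority over 5 ballots:
Pham vs Hoang: 3 to 2, Pham.
Pham vs Rivera: Pham is ranked higher on 1 ballot, Rivera on 4. Rivera wins 4–1.
Pham vs Ivanov: 1 to 4, Ivanov.
Pham vs Novak: 1 to 4, Novak.
Pham vs Park: Pham preferred on 1+1 = 2 ballots; Park wins 3–2.
Hoang vs Rivera: Hoang preferred on 1 ballot; Rivera wins 4–1.
Hoang vs Ivanov: Hoang is ranked higher on 1 ballot, Ivanov on 4. Ivanov wins 4–1.
Hoang vs Novak: Hoang preferred on 1+1 = 2 ballots; Novak wins 3–2.
Hoang vs Park: 2 to 3, Park.
Rivera vs Ivanov: 1+1+1 = 3 for Rivera, 2 for Ivanov — Rivera by 3–2.
Rivera vs Novak: Rivera preferred on 1+1+1+1 = 4 ballots; Rivera wins 4–1.
Rivera vs Park: Rivera is ranked higher on 1+1+1+1 = 4 ballots, Park on 1. Rivera wins 4–1.
Ivanov vs Novak: 4 to 1, Ivanov.
Ivanov vs Park: 1+1+1 = 3 for Ivanov, 2 for Park — Ivanov by 3–2.
Novak vs Park: Novak is ranked higher on 1+1 = 2 ballots, Park on 3. Park wins 3–2.
Rivera wins every pairwise contest, so Rivera is the Condorcet winner.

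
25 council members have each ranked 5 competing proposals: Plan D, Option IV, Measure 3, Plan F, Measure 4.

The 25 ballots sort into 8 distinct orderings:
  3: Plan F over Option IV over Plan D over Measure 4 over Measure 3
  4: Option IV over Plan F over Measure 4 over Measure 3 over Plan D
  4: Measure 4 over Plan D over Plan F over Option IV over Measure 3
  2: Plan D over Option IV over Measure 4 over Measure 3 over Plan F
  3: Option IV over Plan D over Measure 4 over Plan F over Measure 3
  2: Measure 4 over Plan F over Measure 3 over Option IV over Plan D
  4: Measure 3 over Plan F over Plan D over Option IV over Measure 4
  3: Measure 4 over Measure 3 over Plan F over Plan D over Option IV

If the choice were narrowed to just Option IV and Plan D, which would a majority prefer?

Plan D

Ballots ranking Option IV above Plan D: 3 + 4 + 3 + 2 = 12.
Ballots ranking Plan D above Option IV: 25 − 12 = 13.
Plan D wins the head-to-head 13–12.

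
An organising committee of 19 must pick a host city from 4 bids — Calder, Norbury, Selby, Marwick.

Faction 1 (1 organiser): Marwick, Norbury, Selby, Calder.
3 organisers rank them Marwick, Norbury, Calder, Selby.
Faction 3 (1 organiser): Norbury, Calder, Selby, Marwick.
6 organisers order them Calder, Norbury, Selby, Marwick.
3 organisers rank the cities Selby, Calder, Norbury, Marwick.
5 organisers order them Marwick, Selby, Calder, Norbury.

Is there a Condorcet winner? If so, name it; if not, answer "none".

Calder

Check each pair by majority over 19 ballots:
Calder vs Norbury: 6+3+5 = 14 for Calder, 5 for Norbury — Calder by 14–5.
Calder vs Selby: 10 to 9, Calder.
Calder vs Marwick: Calder is ranked higher on 1+6+3 = 10 ballots, Marwick on 9. Calder wins 10–9.
Norbury vs Selby: 11 to 8, Norbury.
Norbury vs Marwick: Norbury is ranked higher on 1+6+3 = 10 ballots, Marwick on 9. Norbury wins 10–9.
Selby vs Marwick: Selby preferred on 1+6+3 = 10 ballots; Selby wins 10–9.
Calder wins every pairwise contest, so Calder is the Condorcet winner.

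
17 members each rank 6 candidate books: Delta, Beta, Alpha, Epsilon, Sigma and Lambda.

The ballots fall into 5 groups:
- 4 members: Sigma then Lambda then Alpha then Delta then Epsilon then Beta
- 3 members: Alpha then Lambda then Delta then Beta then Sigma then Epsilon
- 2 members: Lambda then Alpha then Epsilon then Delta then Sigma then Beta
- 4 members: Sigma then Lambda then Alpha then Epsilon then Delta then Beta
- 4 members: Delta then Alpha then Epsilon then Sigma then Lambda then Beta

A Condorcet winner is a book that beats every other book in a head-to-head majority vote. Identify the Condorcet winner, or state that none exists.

none

Check each pair by majority over 17 ballots:
Delta vs Beta: Delta preferred on 4+3+2+4+4 = 17 ballots; Delta wins 17–0.
Delta vs Alpha: 4 for Delta, 13 for Alpha — Alpha by 13–4.
Delta vs Epsilon: Delta is ranked higher on 4+3+4 = 11 ballots, Epsilon on 6. Delta wins 11–6.
Delta vs Sigma: 9 to 8, Delta.
Delta vs Lambda: Delta is ranked higher on 4 ballots, Lambda on 13. Lambda wins 13–4.
Beta vs Alpha: 0 for Beta, 17 for Alpha — Alpha by 17–0.
Beta vs Epsilon: 3 to 14, Epsilon.
Beta vs Sigma: Beta preferred on 3 ballots; Sigma wins 14–3.
Beta vs Lambda: 0 for Beta, 17 for Lambda — Lambda by 17–0.
Alpha vs Epsilon: Alpha preferred on 4+3+2+4+4 = 17 ballots; Alpha wins 17–0.
Alpha vs Sigma: Alpha preferred on 3+2+4 = 9 ballots; Alpha wins 9–8.
Alpha vs Lambda: 3+4 = 7 for Alpha, 10 for Lambda — Lambda by 10–7.
Epsilon vs Sigma: Epsilon preferred on 2+4 = 6 ballots; Sigma wins 11–6.
Epsilon vs Lambda: Epsilon is ranked higher on 4 ballots, Lambda on 13. Lambda wins 13–4.
Sigma vs Lambda: Sigma preferred on 4+4+4 = 12 ballots; Sigma wins 12–5.
Each book drops at least one matchup (Delta loses to Alpha; Beta loses to Delta; Alpha loses to Lambda; Epsilon loses to Delta; Sigma loses to Delta; Lambda loses to Sigma); the cycle Delta > Sigma > Lambda > Delta rules out a Condorcet winner.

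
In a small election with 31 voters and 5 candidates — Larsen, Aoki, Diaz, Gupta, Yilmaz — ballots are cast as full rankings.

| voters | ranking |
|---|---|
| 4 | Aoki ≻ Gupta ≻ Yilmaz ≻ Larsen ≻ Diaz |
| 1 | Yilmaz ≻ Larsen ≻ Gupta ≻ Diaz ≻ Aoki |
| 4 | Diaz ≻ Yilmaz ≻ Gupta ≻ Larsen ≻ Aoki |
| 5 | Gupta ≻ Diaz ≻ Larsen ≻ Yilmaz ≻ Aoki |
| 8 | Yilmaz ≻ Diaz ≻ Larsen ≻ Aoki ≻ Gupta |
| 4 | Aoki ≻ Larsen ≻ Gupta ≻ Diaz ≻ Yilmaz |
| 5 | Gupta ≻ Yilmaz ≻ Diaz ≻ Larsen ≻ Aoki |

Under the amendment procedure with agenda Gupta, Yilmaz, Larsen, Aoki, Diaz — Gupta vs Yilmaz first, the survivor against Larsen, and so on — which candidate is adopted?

Round 1: Gupta vs Yilmaz — 18–13, Gupta advances.
Round 2: Gupta vs Larsen — 18–13, Gupta advances.
Round 3: Gupta vs Aoki — 15–16, Aoki advances.
Round 4: Aoki vs Diaz — 8–23, Diaz advances.
The agenda winner is Diaz.

Diaz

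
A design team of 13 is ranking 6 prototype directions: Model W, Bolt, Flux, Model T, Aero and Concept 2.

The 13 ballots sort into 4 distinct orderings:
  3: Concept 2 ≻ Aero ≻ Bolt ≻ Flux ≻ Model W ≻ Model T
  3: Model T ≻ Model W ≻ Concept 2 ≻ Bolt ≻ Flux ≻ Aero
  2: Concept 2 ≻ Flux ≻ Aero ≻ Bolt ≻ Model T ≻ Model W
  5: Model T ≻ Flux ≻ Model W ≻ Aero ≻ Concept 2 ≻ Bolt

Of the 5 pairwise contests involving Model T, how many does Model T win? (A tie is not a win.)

5

Model T against each rival (13 engineers):
Model T vs Model W: Model T preferred on 3+2+5 = 10 ballots; Model T wins 10–3.
Model T vs Bolt: Model T preferred on 3+5 = 8 ballots; Model T wins 8–5.
Model T vs Flux: Model T, 8–5.
Model T vs Aero: Model T is ranked higher on 3+5 = 8 ballots, Aero on 5. Model T wins 8–5.
Model T vs Concept 2: 3+5 = 8 for Model T, 5 for Concept 2 — Model T by 8–5.
Model T beats Model W, Bolt, Flux, Aero, Concept 2 — 5 pairwise wins.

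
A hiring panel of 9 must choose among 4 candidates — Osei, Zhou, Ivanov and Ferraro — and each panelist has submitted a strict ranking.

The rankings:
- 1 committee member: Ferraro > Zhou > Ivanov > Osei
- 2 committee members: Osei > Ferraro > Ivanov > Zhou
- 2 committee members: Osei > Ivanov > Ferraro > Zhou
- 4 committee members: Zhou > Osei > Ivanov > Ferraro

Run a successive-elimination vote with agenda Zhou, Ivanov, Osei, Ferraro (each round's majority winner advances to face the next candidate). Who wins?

Ferraro

Round 1: Zhou vs Ivanov — 5–4, Zhou advances.
Round 2: Zhou vs Osei — 5–4, Zhou advances.
Round 3: Zhou vs Ferraro — 4–5, Ferraro advances.
Ferraro survives the agenda.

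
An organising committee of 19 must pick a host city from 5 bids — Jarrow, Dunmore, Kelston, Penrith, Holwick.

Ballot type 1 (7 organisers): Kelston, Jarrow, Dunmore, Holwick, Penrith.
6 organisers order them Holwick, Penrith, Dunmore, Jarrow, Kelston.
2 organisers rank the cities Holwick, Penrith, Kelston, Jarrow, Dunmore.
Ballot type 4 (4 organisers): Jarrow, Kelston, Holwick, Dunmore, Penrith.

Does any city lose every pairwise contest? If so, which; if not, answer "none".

Penrith

Pairwise majorities:
Jarrow vs Dunmore: Jarrow preferred on 7+2+4 = 13 ballots; Jarrow wins 13–6.
Jarrow vs Kelston: Jarrow is ranked higher on 6+4 = 10 ballots, Kelston on 9. Jarrow wins 10–9.
Jarrow vs Penrith: Jarrow, 11–8.
Jarrow vs Holwick: Jarrow preferred on 7+4 = 11 ballots; Jarrow wins 11–8.
Dunmore vs Kelston: Kelston, 13–6.
Dunmore vs Penrith: Dunmore is ranked higher on 7+4 = 11 ballots, Penrith on 8. Dunmore wins 11–8.
Dunmore vs Holwick: 7 to 12, Holwick.
Kelston vs Penrith: Kelston preferred on 7+4 = 11 ballots; Kelston wins 11–8.
Kelston vs Holwick: Kelston preferred on 7+4 = 11 ballots; Kelston wins 11–8.
Penrith vs Holwick: 0 to 19, Holwick.
Penrith is beaten in every head-to-head and is the Condorcet loser.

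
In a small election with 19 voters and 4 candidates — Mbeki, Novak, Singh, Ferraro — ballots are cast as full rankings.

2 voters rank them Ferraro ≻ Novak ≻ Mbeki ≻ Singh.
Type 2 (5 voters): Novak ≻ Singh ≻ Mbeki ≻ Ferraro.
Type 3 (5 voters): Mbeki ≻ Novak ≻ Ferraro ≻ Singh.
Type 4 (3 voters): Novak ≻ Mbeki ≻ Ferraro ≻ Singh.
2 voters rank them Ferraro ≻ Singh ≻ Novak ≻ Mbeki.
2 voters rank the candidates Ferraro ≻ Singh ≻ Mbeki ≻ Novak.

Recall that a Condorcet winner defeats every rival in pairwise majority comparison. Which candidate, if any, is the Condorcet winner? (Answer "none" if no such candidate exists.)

Check each pair by majority over 19 ballots:
Mbeki vs Novak: 7 to 12, Novak.
Mbeki vs Singh: Mbeki is ranked higher on 2+5+3 = 10 ballots, Singh on 9. Mbeki wins 10–9.
Mbeki vs Ferraro: Mbeki preferred on 5+5+3 = 13 ballots; Mbeki wins 13–6.
Novak vs Singh: 15 to 4, Novak.
Novak vs Ferraro: Novak is ranked higher on 5+5+3 = 13 ballots, Ferraro on 6. Novak wins 13–6.
Singh vs Ferraro: 5 for Singh, 14 for Ferraro — Ferraro by 14–5.
Novak wins every pairwise contest, so Novak is the Condorcet winner.

Novak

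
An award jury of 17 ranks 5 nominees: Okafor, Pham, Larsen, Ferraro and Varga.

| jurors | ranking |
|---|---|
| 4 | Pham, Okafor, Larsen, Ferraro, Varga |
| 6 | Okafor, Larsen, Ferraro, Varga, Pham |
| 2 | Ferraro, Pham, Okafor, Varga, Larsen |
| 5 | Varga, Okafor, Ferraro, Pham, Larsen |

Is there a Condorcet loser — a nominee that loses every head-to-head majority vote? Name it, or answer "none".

Pairwise majorities:
Okafor vs Pham: 11 to 6, Okafor.
Okafor vs Larsen: 4+6+2+5 = 17 for Okafor, 0 for Larsen — Okafor by 17–0.
Okafor vs Ferraro: Okafor wins 15–2.
Okafor–Varga: Okafor 12–5.
Pham vs Larsen: Pham preferred on 4+2+5 = 11 ballots; Pham wins 11–6.
Pham–Ferraro: Ferraro 13–4.
Pham vs Varga: 6 to 11, Varga.
Larsen vs Ferraro: 4+6 = 10 for Larsen, 7 for Ferraro — Larsen by 10–7.
Larsen vs Varga: Larsen wins 10–7.
Ferraro vs Varga: Ferraro, 12–5.
No nominee is winless: Okafor beats Pham; Pham beats Larsen; Larsen beats Ferraro; Ferraro beats Pham; Varga beats Pham. There is no Condorcet loser.

none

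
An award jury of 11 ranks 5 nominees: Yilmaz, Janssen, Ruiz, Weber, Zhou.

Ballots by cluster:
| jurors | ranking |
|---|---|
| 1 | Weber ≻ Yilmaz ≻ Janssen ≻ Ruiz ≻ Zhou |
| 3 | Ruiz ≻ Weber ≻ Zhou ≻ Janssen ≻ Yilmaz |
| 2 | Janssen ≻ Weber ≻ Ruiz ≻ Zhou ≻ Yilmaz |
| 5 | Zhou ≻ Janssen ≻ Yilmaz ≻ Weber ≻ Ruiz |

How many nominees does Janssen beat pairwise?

3

Janssen against each rival (11 jurors):
Janssen vs Yilmaz: Janssen preferred on 3+2+5 = 10 ballots; Janssen wins 10–1.
Janssen vs Ruiz: 8 to 3, Janssen.
Janssen vs Weber: 2+5 = 7 for Janssen, 4 for Weber — Janssen by 7–4.
Janssen vs Zhou: Zhou, 8–3.
Janssen beats Yilmaz, Ruiz, Weber; loses to Zhou — 3 pairwise wins.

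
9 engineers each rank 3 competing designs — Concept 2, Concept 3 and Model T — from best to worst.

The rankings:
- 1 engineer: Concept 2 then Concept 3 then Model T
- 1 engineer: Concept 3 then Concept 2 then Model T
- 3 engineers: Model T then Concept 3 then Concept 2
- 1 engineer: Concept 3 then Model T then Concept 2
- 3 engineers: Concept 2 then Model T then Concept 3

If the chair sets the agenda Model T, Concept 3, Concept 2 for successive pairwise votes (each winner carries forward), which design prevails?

Round 1: Model T vs Concept 3 — 6–3, Model T advances.
Round 2: Model T vs Concept 2 — 4–5, Concept 2 advances.
Concept 2 survives the agenda.

Concept 2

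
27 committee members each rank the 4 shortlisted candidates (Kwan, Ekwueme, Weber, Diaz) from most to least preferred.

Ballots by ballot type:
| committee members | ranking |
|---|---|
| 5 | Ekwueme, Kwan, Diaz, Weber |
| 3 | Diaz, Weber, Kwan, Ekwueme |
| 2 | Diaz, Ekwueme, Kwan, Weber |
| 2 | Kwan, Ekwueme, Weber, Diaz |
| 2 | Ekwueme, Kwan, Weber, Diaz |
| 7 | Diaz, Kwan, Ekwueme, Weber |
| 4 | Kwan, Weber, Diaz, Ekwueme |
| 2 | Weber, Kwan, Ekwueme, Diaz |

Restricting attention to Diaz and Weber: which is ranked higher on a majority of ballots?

Ballots ranking Diaz above Weber: 5 + 3 + 2 + 7 = 17.
Ballots ranking Weber above Diaz: 27 − 17 = 10.
Diaz wins the head-to-head 17–10.

Diaz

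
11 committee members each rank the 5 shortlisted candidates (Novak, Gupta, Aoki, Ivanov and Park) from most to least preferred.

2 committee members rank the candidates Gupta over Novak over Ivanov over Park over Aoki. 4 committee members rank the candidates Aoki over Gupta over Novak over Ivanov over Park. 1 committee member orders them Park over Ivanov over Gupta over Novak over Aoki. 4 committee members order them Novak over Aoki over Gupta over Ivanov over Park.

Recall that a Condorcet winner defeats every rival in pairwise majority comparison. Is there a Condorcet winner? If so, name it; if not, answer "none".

Pairwise majorities:
Novak vs Gupta: 4 for Novak, 7 for Gupta — Gupta by 7–4.
Novak vs Aoki: Novak preferred on 2+1+4 = 7 ballots; Novak wins 7–4.
Novak vs Ivanov: Novak preferred on 2+4+4 = 10 ballots; Novak wins 10–1.
Novak vs Park: Novak preferred on 2+4+4 = 10 ballots; Novak wins 10–1.
Gupta vs Aoki: 2+1 = 3 for Gupta, 8 for Aoki — Aoki by 8–3.
Gupta vs Ivanov: 2+4+4 = 10 for Gupta, 1 for Ivanov — Gupta by 10–1.
Gupta vs Park: Gupta is ranked higher on 2+4+4 = 10 ballots, Park on 1. Gupta wins 10–1.
Aoki vs Ivanov: Aoki preferred on 4+4 = 8 ballots; Aoki wins 8–3.
Aoki vs Park: 8 to 3, Aoki.
Ivanov vs Park: 2+4+4 = 10 for Ivanov, 1 for Park — Ivanov by 10–1.
Each candidate drops at least one matchup (Novak loses to Gupta; Gupta loses to Aoki; Aoki loses to Novak; Ivanov loses to Novak; Park loses to Novak); the cycle Novak → Aoki → Gupta → Novak rules out a Condorcet winner.

none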